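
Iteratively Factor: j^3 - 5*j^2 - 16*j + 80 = (j - 4)*(j^2 - j - 20) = (j - 4)*(j + 4)*(j - 5)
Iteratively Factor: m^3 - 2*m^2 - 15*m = (m + 3)*(m^2 - 5*m) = (m - 5)*(m + 3)*(m)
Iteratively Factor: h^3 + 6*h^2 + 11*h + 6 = (h + 1)*(h^2 + 5*h + 6) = (h + 1)*(h + 2)*(h + 3)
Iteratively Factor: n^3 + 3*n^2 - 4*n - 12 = (n + 2)*(n^2 + n - 6) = (n + 2)*(n + 3)*(n - 2)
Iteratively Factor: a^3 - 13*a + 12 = (a - 3)*(a^2 + 3*a - 4) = (a - 3)*(a - 1)*(a + 4)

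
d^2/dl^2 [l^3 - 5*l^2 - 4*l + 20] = 6*l - 10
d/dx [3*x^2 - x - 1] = 6*x - 1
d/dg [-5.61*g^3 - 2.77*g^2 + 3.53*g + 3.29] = -16.83*g^2 - 5.54*g + 3.53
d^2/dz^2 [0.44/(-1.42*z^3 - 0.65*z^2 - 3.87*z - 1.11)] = ((3.7488*z + 0.572)*(1.42*z^3 + 0.65*z^2 + 3.87*z + 1.11) - 0.44*(4.26*z^2 + 1.3*z + 3.87)*(8.52*z^2 + 2.6*z + 7.74))/(1.42*z^3 + 0.65*z^2 + 3.87*z + 1.11)^3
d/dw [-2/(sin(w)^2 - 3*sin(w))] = 2*(2*sin(w) - 3)*cos(w)/((sin(w) - 3)^2*sin(w)^2)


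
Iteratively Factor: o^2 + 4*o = (o)*(o + 4)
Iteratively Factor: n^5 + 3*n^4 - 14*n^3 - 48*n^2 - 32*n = (n - 4)*(n^4 + 7*n^3 + 14*n^2 + 8*n) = n*(n - 4)*(n^3 + 7*n^2 + 14*n + 8) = n*(n - 4)*(n + 1)*(n^2 + 6*n + 8) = n*(n - 4)*(n + 1)*(n + 2)*(n + 4)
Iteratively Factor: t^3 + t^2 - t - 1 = (t + 1)*(t^2 - 1) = (t + 1)^2*(t - 1)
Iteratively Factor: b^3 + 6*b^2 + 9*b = (b + 3)*(b^2 + 3*b) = (b + 3)^2*(b)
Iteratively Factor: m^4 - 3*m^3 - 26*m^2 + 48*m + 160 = (m + 2)*(m^3 - 5*m^2 - 16*m + 80) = (m + 2)*(m + 4)*(m^2 - 9*m + 20) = (m - 5)*(m + 2)*(m + 4)*(m - 4)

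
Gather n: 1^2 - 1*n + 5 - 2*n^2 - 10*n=-2*n^2 - 11*n + 6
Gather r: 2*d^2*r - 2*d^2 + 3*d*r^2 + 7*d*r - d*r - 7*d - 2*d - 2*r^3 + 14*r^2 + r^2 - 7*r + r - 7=-2*d^2 - 9*d - 2*r^3 + r^2*(3*d + 15) + r*(2*d^2 + 6*d - 6) - 7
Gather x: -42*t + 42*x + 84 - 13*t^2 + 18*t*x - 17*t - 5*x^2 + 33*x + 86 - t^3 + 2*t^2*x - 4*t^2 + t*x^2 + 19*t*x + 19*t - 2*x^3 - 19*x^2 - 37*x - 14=-t^3 - 17*t^2 - 40*t - 2*x^3 + x^2*(t - 24) + x*(2*t^2 + 37*t + 38) + 156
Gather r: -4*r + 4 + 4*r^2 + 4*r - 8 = 4*r^2 - 4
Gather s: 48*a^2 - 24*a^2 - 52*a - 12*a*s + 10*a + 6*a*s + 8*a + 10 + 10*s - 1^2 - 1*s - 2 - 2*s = 24*a^2 - 34*a + s*(7 - 6*a) + 7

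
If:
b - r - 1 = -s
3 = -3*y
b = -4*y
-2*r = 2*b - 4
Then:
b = 4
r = -2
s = -5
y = -1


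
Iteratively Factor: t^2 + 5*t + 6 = (t + 3)*(t + 2)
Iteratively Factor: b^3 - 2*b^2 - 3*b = (b + 1)*(b^2 - 3*b) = b*(b + 1)*(b - 3)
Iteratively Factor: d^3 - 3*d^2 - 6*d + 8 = (d - 1)*(d^2 - 2*d - 8) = (d - 4)*(d - 1)*(d + 2)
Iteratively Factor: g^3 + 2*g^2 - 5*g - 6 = (g + 1)*(g^2 + g - 6) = (g - 2)*(g + 1)*(g + 3)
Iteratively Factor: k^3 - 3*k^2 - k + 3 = (k - 1)*(k^2 - 2*k - 3) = (k - 3)*(k - 1)*(k + 1)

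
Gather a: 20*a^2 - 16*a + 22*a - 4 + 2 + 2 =20*a^2 + 6*a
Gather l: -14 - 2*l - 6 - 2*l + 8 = -4*l - 12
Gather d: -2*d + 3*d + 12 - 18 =d - 6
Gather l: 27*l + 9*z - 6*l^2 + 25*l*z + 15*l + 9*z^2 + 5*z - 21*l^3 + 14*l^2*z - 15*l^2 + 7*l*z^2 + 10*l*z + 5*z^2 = -21*l^3 + l^2*(14*z - 21) + l*(7*z^2 + 35*z + 42) + 14*z^2 + 14*z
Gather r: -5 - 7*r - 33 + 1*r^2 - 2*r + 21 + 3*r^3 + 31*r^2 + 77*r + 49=3*r^3 + 32*r^2 + 68*r + 32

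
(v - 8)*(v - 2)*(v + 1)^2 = v^4 - 8*v^3 - 3*v^2 + 22*v + 16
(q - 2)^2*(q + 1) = q^3 - 3*q^2 + 4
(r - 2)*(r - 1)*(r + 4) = r^3 + r^2 - 10*r + 8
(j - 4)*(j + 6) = j^2 + 2*j - 24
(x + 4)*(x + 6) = x^2 + 10*x + 24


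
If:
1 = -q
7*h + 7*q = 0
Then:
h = 1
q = -1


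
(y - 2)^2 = y^2 - 4*y + 4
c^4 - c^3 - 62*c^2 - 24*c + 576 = (c - 8)*(c - 3)*(c + 4)*(c + 6)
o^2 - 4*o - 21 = (o - 7)*(o + 3)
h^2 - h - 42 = (h - 7)*(h + 6)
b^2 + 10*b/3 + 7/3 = (b + 1)*(b + 7/3)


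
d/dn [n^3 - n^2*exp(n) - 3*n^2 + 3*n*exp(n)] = -n^2*exp(n) + 3*n^2 + n*exp(n) - 6*n + 3*exp(n)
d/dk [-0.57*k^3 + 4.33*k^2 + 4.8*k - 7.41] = -1.71*k^2 + 8.66*k + 4.8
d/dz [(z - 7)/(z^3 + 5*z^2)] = (z*(z + 5) - (z - 7)*(3*z + 10))/(z^3*(z + 5)^2)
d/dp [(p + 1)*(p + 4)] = 2*p + 5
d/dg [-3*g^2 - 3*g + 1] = -6*g - 3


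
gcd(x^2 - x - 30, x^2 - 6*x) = x - 6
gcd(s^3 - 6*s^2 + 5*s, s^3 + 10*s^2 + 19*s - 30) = s - 1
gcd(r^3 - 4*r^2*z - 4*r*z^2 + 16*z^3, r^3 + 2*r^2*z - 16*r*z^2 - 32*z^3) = -r^2 + 2*r*z + 8*z^2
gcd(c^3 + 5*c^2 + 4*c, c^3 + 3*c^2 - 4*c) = c^2 + 4*c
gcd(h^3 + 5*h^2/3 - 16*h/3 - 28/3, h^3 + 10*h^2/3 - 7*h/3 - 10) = h + 2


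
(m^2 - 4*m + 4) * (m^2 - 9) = m^4 - 4*m^3 - 5*m^2 + 36*m - 36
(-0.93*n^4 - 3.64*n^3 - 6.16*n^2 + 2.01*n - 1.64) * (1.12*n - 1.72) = -1.0416*n^5 - 2.4772*n^4 - 0.638400000000001*n^3 + 12.8464*n^2 - 5.294*n + 2.8208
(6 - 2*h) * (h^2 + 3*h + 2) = -2*h^3 + 14*h + 12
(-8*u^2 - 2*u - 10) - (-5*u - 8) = -8*u^2 + 3*u - 2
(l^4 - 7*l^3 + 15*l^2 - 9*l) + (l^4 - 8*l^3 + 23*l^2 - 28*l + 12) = 2*l^4 - 15*l^3 + 38*l^2 - 37*l + 12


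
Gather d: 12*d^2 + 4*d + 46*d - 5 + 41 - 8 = 12*d^2 + 50*d + 28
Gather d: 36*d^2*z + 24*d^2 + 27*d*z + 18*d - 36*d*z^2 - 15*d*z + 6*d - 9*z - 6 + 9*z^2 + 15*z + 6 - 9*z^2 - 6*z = d^2*(36*z + 24) + d*(-36*z^2 + 12*z + 24)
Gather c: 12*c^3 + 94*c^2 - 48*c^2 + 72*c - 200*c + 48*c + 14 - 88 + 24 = 12*c^3 + 46*c^2 - 80*c - 50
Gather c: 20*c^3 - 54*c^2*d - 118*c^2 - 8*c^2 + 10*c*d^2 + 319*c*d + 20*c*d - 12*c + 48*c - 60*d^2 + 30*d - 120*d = 20*c^3 + c^2*(-54*d - 126) + c*(10*d^2 + 339*d + 36) - 60*d^2 - 90*d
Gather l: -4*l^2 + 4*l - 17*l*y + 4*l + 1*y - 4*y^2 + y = -4*l^2 + l*(8 - 17*y) - 4*y^2 + 2*y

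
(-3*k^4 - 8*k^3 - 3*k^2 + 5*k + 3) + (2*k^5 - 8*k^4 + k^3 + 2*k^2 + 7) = 2*k^5 - 11*k^4 - 7*k^3 - k^2 + 5*k + 10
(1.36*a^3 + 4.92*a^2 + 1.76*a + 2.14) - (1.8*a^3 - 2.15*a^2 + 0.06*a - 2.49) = -0.44*a^3 + 7.07*a^2 + 1.7*a + 4.63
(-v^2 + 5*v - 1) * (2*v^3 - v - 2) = -2*v^5 + 10*v^4 - v^3 - 3*v^2 - 9*v + 2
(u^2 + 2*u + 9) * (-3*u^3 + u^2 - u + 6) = -3*u^5 - 5*u^4 - 26*u^3 + 13*u^2 + 3*u + 54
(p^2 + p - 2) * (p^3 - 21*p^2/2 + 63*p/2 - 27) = p^5 - 19*p^4/2 + 19*p^3 + 51*p^2/2 - 90*p + 54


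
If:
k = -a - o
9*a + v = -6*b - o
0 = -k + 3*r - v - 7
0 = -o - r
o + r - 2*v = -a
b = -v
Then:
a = 14/27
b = -7/27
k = 77/27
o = -91/27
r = 91/27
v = 7/27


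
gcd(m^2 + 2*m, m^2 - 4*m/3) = m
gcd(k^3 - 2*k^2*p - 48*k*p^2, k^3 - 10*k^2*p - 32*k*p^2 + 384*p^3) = -k^2 + 2*k*p + 48*p^2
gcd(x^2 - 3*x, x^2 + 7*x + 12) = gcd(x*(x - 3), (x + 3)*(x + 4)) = 1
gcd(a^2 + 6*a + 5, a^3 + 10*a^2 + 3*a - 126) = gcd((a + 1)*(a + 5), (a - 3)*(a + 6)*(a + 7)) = 1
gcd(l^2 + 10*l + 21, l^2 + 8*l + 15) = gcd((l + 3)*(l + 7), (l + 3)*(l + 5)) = l + 3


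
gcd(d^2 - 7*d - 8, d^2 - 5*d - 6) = d + 1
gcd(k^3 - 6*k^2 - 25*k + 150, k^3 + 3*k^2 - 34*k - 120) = k^2 - k - 30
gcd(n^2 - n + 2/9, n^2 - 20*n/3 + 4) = n - 2/3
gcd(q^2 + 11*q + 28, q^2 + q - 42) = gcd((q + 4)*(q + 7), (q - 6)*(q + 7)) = q + 7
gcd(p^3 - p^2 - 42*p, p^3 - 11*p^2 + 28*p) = p^2 - 7*p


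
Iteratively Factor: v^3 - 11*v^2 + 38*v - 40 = (v - 5)*(v^2 - 6*v + 8) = (v - 5)*(v - 4)*(v - 2)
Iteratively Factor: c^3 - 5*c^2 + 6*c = (c - 2)*(c^2 - 3*c) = c*(c - 2)*(c - 3)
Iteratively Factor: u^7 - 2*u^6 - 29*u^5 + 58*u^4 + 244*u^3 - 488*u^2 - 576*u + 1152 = (u + 4)*(u^6 - 6*u^5 - 5*u^4 + 78*u^3 - 68*u^2 - 216*u + 288) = (u - 2)*(u + 4)*(u^5 - 4*u^4 - 13*u^3 + 52*u^2 + 36*u - 144) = (u - 2)*(u + 3)*(u + 4)*(u^4 - 7*u^3 + 8*u^2 + 28*u - 48) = (u - 4)*(u - 2)*(u + 3)*(u + 4)*(u^3 - 3*u^2 - 4*u + 12) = (u - 4)*(u - 2)*(u + 2)*(u + 3)*(u + 4)*(u^2 - 5*u + 6) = (u - 4)*(u - 3)*(u - 2)*(u + 2)*(u + 3)*(u + 4)*(u - 2)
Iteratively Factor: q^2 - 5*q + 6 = (q - 3)*(q - 2)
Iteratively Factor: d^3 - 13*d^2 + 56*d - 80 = (d - 5)*(d^2 - 8*d + 16) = (d - 5)*(d - 4)*(d - 4)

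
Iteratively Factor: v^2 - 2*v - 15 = (v - 5)*(v + 3)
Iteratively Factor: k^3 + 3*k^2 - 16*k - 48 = (k - 4)*(k^2 + 7*k + 12) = (k - 4)*(k + 3)*(k + 4)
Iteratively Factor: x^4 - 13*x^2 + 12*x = (x - 1)*(x^3 + x^2 - 12*x) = x*(x - 1)*(x^2 + x - 12) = x*(x - 3)*(x - 1)*(x + 4)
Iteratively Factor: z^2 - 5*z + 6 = (z - 2)*(z - 3)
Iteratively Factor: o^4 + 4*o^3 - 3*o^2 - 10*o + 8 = (o + 2)*(o^3 + 2*o^2 - 7*o + 4) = (o + 2)*(o + 4)*(o^2 - 2*o + 1) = (o - 1)*(o + 2)*(o + 4)*(o - 1)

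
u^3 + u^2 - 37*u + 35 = (u - 5)*(u - 1)*(u + 7)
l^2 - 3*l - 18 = (l - 6)*(l + 3)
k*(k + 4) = k^2 + 4*k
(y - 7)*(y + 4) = y^2 - 3*y - 28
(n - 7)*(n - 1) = n^2 - 8*n + 7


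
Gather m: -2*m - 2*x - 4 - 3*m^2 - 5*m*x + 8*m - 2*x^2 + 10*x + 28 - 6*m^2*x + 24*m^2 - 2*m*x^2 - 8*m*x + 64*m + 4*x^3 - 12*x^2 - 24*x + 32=m^2*(21 - 6*x) + m*(-2*x^2 - 13*x + 70) + 4*x^3 - 14*x^2 - 16*x + 56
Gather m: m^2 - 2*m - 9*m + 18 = m^2 - 11*m + 18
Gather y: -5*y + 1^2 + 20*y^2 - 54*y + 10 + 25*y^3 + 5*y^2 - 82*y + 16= 25*y^3 + 25*y^2 - 141*y + 27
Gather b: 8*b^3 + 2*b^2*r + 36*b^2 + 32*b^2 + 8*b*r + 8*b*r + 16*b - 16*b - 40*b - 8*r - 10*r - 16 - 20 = 8*b^3 + b^2*(2*r + 68) + b*(16*r - 40) - 18*r - 36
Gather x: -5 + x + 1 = x - 4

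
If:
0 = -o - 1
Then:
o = -1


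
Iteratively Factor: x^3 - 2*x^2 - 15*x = (x - 5)*(x^2 + 3*x) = x*(x - 5)*(x + 3)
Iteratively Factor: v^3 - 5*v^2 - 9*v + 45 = (v - 5)*(v^2 - 9) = (v - 5)*(v - 3)*(v + 3)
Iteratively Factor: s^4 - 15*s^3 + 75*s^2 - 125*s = (s - 5)*(s^3 - 10*s^2 + 25*s) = s*(s - 5)*(s^2 - 10*s + 25) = s*(s - 5)^2*(s - 5)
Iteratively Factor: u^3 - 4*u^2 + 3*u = (u)*(u^2 - 4*u + 3) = u*(u - 3)*(u - 1)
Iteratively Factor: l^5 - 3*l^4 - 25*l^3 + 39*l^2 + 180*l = (l - 4)*(l^4 + l^3 - 21*l^2 - 45*l) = (l - 5)*(l - 4)*(l^3 + 6*l^2 + 9*l) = (l - 5)*(l - 4)*(l + 3)*(l^2 + 3*l) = l*(l - 5)*(l - 4)*(l + 3)*(l + 3)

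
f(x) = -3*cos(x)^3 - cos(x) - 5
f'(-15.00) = -4.03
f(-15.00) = -2.93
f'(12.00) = -3.98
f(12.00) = -7.65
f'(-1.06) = -2.75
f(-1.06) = -5.84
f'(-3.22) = 0.78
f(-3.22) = -1.03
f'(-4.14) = 3.06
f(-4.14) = -3.98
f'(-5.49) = 3.87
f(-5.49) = -6.74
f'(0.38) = 3.25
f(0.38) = -8.33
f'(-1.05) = -2.80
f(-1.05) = -5.87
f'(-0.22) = -2.09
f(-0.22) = -8.76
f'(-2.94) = -1.93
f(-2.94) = -1.20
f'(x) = 9*sin(x)*cos(x)^2 + sin(x)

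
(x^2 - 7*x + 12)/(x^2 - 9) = (x - 4)/(x + 3)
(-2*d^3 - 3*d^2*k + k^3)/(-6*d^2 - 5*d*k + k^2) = (2*d^2 + d*k - k^2)/(6*d - k)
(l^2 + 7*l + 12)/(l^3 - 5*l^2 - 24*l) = (l + 4)/(l*(l - 8))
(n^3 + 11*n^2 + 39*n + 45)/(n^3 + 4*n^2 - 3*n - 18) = (n + 5)/(n - 2)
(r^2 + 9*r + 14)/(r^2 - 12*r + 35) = (r^2 + 9*r + 14)/(r^2 - 12*r + 35)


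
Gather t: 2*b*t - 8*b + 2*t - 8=-8*b + t*(2*b + 2) - 8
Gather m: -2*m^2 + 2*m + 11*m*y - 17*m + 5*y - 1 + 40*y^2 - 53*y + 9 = -2*m^2 + m*(11*y - 15) + 40*y^2 - 48*y + 8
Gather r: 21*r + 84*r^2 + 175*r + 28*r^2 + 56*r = 112*r^2 + 252*r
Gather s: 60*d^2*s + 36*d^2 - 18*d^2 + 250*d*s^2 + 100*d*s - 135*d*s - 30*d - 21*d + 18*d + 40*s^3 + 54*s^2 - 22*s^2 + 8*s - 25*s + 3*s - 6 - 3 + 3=18*d^2 - 33*d + 40*s^3 + s^2*(250*d + 32) + s*(60*d^2 - 35*d - 14) - 6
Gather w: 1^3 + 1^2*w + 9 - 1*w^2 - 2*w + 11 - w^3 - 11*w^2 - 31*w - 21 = -w^3 - 12*w^2 - 32*w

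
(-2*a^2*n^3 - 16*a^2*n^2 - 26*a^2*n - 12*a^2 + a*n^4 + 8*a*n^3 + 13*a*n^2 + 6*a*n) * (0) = 0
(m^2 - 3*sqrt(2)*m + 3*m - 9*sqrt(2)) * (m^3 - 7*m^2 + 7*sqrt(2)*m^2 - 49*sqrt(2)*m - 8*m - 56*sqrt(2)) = m^5 - 4*m^4 + 4*sqrt(2)*m^4 - 71*m^3 - 16*sqrt(2)*m^3 - 116*sqrt(2)*m^2 + 144*m^2 - 96*sqrt(2)*m + 1218*m + 1008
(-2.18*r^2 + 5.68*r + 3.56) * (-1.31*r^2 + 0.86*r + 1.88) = 2.8558*r^4 - 9.3156*r^3 - 3.8772*r^2 + 13.74*r + 6.6928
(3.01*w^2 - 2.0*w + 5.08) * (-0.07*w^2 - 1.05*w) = -0.2107*w^4 - 3.0205*w^3 + 1.7444*w^2 - 5.334*w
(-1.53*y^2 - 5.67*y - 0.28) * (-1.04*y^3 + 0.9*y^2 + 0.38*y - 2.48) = 1.5912*y^5 + 4.5198*y^4 - 5.3932*y^3 + 1.3878*y^2 + 13.9552*y + 0.6944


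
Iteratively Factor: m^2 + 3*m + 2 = (m + 2)*(m + 1)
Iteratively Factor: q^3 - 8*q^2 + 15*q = (q - 3)*(q^2 - 5*q) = q*(q - 3)*(q - 5)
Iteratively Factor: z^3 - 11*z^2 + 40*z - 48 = (z - 4)*(z^2 - 7*z + 12) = (z - 4)*(z - 3)*(z - 4)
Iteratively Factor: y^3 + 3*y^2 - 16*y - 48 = (y - 4)*(y^2 + 7*y + 12) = (y - 4)*(y + 4)*(y + 3)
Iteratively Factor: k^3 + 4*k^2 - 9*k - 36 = (k + 4)*(k^2 - 9) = (k + 3)*(k + 4)*(k - 3)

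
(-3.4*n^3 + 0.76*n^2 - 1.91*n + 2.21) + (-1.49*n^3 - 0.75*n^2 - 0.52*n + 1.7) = -4.89*n^3 + 0.01*n^2 - 2.43*n + 3.91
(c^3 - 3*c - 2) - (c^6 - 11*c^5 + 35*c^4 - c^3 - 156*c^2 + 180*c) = -c^6 + 11*c^5 - 35*c^4 + 2*c^3 + 156*c^2 - 183*c - 2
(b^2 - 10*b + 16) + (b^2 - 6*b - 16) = 2*b^2 - 16*b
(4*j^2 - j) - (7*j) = 4*j^2 - 8*j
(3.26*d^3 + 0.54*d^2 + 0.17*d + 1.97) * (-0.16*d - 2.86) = -0.5216*d^4 - 9.41*d^3 - 1.5716*d^2 - 0.8014*d - 5.6342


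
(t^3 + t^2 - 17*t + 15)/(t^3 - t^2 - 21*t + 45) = (t - 1)/(t - 3)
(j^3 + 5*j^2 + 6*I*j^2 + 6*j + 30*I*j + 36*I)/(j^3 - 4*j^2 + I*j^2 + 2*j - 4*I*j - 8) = (j^3 + j^2*(5 + 6*I) + j*(6 + 30*I) + 36*I)/(j^3 + j^2*(-4 + I) + j*(2 - 4*I) - 8)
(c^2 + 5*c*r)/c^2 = (c + 5*r)/c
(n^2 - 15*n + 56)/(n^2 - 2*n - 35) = (n - 8)/(n + 5)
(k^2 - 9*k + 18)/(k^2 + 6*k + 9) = (k^2 - 9*k + 18)/(k^2 + 6*k + 9)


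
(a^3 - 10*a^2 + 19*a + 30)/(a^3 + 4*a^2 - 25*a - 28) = (a^2 - 11*a + 30)/(a^2 + 3*a - 28)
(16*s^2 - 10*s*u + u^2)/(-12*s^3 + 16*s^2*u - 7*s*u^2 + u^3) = (-8*s + u)/(6*s^2 - 5*s*u + u^2)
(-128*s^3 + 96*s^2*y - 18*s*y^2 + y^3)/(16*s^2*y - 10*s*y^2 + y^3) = (-8*s + y)/y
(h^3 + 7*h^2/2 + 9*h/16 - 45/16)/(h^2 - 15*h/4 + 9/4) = (4*h^2 + 17*h + 15)/(4*(h - 3))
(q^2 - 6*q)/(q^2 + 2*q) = (q - 6)/(q + 2)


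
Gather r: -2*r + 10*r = 8*r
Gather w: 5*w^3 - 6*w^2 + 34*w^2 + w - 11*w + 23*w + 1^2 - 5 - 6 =5*w^3 + 28*w^2 + 13*w - 10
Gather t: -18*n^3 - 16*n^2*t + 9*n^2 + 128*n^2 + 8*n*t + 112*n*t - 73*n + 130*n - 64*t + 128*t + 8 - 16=-18*n^3 + 137*n^2 + 57*n + t*(-16*n^2 + 120*n + 64) - 8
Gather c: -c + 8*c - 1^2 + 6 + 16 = 7*c + 21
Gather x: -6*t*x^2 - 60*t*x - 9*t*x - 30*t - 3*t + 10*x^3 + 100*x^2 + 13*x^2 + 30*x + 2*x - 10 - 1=-33*t + 10*x^3 + x^2*(113 - 6*t) + x*(32 - 69*t) - 11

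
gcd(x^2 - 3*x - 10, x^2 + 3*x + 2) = x + 2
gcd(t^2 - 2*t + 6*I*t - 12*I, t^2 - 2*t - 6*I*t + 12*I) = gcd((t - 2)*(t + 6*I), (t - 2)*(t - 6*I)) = t - 2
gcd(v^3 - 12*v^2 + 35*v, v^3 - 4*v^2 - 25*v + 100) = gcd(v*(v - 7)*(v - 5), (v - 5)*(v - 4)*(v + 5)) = v - 5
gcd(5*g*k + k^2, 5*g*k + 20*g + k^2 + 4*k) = 5*g + k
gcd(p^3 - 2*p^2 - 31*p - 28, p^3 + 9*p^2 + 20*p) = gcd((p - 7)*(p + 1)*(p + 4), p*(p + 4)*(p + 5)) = p + 4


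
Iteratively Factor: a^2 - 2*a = (a)*(a - 2)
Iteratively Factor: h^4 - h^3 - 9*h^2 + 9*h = (h - 1)*(h^3 - 9*h) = (h - 3)*(h - 1)*(h^2 + 3*h) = (h - 3)*(h - 1)*(h + 3)*(h)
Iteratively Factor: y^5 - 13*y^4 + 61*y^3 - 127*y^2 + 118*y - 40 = (y - 4)*(y^4 - 9*y^3 + 25*y^2 - 27*y + 10) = (y - 4)*(y - 2)*(y^3 - 7*y^2 + 11*y - 5) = (y - 4)*(y - 2)*(y - 1)*(y^2 - 6*y + 5) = (y - 5)*(y - 4)*(y - 2)*(y - 1)*(y - 1)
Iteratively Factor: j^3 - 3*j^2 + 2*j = (j)*(j^2 - 3*j + 2) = j*(j - 1)*(j - 2)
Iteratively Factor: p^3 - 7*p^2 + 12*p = (p)*(p^2 - 7*p + 12) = p*(p - 4)*(p - 3)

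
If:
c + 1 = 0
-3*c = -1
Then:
No Solution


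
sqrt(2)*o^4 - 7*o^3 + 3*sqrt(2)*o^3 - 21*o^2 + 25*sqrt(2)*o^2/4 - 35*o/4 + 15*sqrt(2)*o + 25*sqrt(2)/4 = (o + 5/2)*(o - 5*sqrt(2)/2)*(o - sqrt(2))*(sqrt(2)*o + sqrt(2)/2)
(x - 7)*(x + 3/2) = x^2 - 11*x/2 - 21/2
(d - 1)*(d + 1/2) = d^2 - d/2 - 1/2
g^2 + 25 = (g - 5*I)*(g + 5*I)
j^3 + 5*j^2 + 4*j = j*(j + 1)*(j + 4)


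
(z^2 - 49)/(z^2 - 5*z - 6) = (49 - z^2)/(-z^2 + 5*z + 6)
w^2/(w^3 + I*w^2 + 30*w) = w/(w^2 + I*w + 30)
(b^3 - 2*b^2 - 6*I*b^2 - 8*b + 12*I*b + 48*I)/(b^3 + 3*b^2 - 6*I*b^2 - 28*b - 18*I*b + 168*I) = (b + 2)/(b + 7)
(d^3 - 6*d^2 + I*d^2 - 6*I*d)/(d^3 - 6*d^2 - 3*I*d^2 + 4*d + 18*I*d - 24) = d/(d - 4*I)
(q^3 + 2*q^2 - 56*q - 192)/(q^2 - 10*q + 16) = (q^2 + 10*q + 24)/(q - 2)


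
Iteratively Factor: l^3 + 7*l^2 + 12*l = (l + 3)*(l^2 + 4*l) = l*(l + 3)*(l + 4)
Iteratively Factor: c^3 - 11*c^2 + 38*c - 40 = (c - 5)*(c^2 - 6*c + 8) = (c - 5)*(c - 4)*(c - 2)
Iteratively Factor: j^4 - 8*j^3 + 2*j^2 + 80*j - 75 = (j - 1)*(j^3 - 7*j^2 - 5*j + 75) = (j - 5)*(j - 1)*(j^2 - 2*j - 15) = (j - 5)^2*(j - 1)*(j + 3)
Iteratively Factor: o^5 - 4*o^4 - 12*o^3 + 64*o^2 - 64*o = (o - 2)*(o^4 - 2*o^3 - 16*o^2 + 32*o) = (o - 4)*(o - 2)*(o^3 + 2*o^2 - 8*o) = (o - 4)*(o - 2)*(o + 4)*(o^2 - 2*o) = o*(o - 4)*(o - 2)*(o + 4)*(o - 2)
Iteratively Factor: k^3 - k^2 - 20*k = (k - 5)*(k^2 + 4*k) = k*(k - 5)*(k + 4)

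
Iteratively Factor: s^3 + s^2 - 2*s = (s)*(s^2 + s - 2) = s*(s + 2)*(s - 1)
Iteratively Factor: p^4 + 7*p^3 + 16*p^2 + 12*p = (p + 3)*(p^3 + 4*p^2 + 4*p) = (p + 2)*(p + 3)*(p^2 + 2*p) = (p + 2)^2*(p + 3)*(p)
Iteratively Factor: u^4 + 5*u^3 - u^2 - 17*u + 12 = (u + 4)*(u^3 + u^2 - 5*u + 3) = (u - 1)*(u + 4)*(u^2 + 2*u - 3) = (u - 1)*(u + 3)*(u + 4)*(u - 1)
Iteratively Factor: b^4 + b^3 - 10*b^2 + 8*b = (b)*(b^3 + b^2 - 10*b + 8) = b*(b - 2)*(b^2 + 3*b - 4) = b*(b - 2)*(b - 1)*(b + 4)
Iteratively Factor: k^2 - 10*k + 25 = (k - 5)*(k - 5)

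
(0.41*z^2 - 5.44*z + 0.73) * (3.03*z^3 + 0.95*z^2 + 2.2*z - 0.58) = 1.2423*z^5 - 16.0937*z^4 - 2.0541*z^3 - 11.5123*z^2 + 4.7612*z - 0.4234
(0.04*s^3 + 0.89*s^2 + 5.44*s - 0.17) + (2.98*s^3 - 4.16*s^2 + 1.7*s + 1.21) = 3.02*s^3 - 3.27*s^2 + 7.14*s + 1.04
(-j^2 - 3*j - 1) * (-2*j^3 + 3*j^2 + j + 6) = 2*j^5 + 3*j^4 - 8*j^3 - 12*j^2 - 19*j - 6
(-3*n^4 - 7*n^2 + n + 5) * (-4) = 12*n^4 + 28*n^2 - 4*n - 20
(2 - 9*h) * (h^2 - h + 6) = -9*h^3 + 11*h^2 - 56*h + 12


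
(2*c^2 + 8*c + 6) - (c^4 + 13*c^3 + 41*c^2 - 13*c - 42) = -c^4 - 13*c^3 - 39*c^2 + 21*c + 48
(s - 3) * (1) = s - 3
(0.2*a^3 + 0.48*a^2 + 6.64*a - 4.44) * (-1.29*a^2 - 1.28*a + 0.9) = -0.258*a^5 - 0.8752*a^4 - 9.0*a^3 - 2.3396*a^2 + 11.6592*a - 3.996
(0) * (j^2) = 0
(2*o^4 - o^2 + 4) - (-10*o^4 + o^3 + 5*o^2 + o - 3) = 12*o^4 - o^3 - 6*o^2 - o + 7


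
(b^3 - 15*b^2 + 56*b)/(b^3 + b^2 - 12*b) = (b^2 - 15*b + 56)/(b^2 + b - 12)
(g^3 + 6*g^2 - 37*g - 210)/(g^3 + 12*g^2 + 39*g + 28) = (g^2 - g - 30)/(g^2 + 5*g + 4)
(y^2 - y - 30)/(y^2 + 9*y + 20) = (y - 6)/(y + 4)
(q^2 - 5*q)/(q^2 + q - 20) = q*(q - 5)/(q^2 + q - 20)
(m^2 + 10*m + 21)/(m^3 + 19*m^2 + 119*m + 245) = (m + 3)/(m^2 + 12*m + 35)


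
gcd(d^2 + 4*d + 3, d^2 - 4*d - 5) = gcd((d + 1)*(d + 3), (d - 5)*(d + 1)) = d + 1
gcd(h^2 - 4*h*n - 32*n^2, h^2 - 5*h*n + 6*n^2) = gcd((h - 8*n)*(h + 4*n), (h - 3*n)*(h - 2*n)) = 1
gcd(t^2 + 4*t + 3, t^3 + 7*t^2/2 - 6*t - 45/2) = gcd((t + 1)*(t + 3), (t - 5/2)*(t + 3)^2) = t + 3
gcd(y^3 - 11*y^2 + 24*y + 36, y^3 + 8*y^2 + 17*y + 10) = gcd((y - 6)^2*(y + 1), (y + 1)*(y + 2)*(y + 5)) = y + 1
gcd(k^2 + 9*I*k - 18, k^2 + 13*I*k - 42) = k + 6*I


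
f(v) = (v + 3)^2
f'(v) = 2*v + 6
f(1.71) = 22.18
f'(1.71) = 9.42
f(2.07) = 25.70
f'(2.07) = 10.14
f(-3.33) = 0.11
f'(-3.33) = -0.66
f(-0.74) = 5.11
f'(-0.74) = 4.52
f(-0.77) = 4.97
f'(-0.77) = 4.46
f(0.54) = 12.53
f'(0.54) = 7.08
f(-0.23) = 7.67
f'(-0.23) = 5.54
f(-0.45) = 6.50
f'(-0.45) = 5.10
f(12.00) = 225.00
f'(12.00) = 30.00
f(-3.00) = 0.00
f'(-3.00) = 0.00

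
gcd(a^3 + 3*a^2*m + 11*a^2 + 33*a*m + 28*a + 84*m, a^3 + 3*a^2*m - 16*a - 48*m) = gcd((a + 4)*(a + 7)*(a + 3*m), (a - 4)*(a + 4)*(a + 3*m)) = a^2 + 3*a*m + 4*a + 12*m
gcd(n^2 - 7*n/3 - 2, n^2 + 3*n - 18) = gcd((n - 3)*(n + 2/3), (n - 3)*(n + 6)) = n - 3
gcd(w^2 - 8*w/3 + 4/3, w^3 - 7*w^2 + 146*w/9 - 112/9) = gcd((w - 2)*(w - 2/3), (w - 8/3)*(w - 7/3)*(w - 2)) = w - 2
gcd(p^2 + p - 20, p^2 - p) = 1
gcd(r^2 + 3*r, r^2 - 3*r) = r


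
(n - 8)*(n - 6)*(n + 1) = n^3 - 13*n^2 + 34*n + 48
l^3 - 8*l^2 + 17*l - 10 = (l - 5)*(l - 2)*(l - 1)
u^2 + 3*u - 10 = (u - 2)*(u + 5)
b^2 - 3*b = b*(b - 3)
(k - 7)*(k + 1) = k^2 - 6*k - 7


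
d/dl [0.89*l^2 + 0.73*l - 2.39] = 1.78*l + 0.73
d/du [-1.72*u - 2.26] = -1.72000000000000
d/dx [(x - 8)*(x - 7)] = 2*x - 15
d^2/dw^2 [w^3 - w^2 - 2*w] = 6*w - 2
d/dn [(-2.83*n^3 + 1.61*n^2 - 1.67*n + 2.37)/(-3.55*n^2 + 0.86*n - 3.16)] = (10.0465*n^4 - 4.8676*n^3 + 22.2845*n^2 + 6.6518*n + 3.239)/(12.6025*n^4 - 6.106*n^3 + 23.1756*n^2 - 5.4352*n + 9.9856)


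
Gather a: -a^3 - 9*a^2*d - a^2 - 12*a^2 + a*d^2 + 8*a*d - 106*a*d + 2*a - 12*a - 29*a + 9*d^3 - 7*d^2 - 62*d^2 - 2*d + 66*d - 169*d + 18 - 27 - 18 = -a^3 + a^2*(-9*d - 13) + a*(d^2 - 98*d - 39) + 9*d^3 - 69*d^2 - 105*d - 27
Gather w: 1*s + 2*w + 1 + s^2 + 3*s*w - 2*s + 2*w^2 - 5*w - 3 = s^2 - s + 2*w^2 + w*(3*s - 3) - 2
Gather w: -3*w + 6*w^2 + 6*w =6*w^2 + 3*w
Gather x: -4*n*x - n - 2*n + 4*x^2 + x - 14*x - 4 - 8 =-3*n + 4*x^2 + x*(-4*n - 13) - 12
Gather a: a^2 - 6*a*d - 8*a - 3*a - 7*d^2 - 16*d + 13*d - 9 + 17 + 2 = a^2 + a*(-6*d - 11) - 7*d^2 - 3*d + 10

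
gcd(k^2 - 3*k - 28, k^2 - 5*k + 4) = 1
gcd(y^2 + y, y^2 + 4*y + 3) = y + 1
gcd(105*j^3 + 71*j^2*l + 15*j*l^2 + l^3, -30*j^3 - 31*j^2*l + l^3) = 5*j + l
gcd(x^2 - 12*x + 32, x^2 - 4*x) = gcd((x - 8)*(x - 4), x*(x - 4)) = x - 4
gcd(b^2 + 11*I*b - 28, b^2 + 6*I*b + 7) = b + 7*I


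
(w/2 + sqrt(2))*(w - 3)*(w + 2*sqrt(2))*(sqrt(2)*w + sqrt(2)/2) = sqrt(2)*w^4/2 - 5*sqrt(2)*w^3/4 + 4*w^3 - 10*w^2 + 13*sqrt(2)*w^2/4 - 10*sqrt(2)*w - 6*w - 6*sqrt(2)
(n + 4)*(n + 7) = n^2 + 11*n + 28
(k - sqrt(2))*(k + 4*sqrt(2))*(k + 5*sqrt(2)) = k^3 + 8*sqrt(2)*k^2 + 22*k - 40*sqrt(2)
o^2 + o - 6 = (o - 2)*(o + 3)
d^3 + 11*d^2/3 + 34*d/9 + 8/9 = (d + 1/3)*(d + 4/3)*(d + 2)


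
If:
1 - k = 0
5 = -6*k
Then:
No Solution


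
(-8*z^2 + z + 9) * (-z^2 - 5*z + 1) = 8*z^4 + 39*z^3 - 22*z^2 - 44*z + 9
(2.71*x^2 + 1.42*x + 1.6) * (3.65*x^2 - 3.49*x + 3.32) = 9.8915*x^4 - 4.2749*x^3 + 9.8814*x^2 - 0.869600000000001*x + 5.312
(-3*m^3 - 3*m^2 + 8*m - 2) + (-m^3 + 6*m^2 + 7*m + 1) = -4*m^3 + 3*m^2 + 15*m - 1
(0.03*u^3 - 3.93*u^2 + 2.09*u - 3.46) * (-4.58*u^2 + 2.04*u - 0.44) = -0.1374*u^5 + 18.0606*u^4 - 17.6026*u^3 + 21.8396*u^2 - 7.978*u + 1.5224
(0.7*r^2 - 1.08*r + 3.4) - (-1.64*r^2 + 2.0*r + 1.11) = 2.34*r^2 - 3.08*r + 2.29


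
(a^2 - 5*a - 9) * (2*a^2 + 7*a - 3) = 2*a^4 - 3*a^3 - 56*a^2 - 48*a + 27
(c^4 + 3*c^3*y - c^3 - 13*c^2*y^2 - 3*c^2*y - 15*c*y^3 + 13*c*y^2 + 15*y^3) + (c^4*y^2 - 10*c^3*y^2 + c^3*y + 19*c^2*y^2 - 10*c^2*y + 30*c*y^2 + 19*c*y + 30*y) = c^4*y^2 + c^4 - 10*c^3*y^2 + 4*c^3*y - c^3 + 6*c^2*y^2 - 13*c^2*y - 15*c*y^3 + 43*c*y^2 + 19*c*y + 15*y^3 + 30*y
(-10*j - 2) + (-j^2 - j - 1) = -j^2 - 11*j - 3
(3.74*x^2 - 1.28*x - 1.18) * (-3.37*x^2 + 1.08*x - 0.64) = -12.6038*x^4 + 8.3528*x^3 + 0.2006*x^2 - 0.4552*x + 0.7552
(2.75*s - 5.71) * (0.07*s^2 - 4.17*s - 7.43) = 0.1925*s^3 - 11.8672*s^2 + 3.3782*s + 42.4253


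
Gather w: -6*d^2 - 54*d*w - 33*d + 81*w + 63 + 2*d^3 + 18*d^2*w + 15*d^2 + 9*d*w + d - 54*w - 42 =2*d^3 + 9*d^2 - 32*d + w*(18*d^2 - 45*d + 27) + 21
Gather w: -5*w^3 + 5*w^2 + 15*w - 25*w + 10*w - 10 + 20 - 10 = -5*w^3 + 5*w^2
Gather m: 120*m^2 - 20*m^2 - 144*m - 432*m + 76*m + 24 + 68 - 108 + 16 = 100*m^2 - 500*m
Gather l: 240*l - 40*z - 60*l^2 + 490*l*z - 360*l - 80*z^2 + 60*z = -60*l^2 + l*(490*z - 120) - 80*z^2 + 20*z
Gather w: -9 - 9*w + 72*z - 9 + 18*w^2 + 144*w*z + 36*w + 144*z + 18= 18*w^2 + w*(144*z + 27) + 216*z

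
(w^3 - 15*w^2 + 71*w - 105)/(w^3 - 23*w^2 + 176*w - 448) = (w^2 - 8*w + 15)/(w^2 - 16*w + 64)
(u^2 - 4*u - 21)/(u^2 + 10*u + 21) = (u - 7)/(u + 7)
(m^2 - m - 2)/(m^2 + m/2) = 2*(m^2 - m - 2)/(m*(2*m + 1))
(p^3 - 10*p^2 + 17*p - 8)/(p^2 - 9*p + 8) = p - 1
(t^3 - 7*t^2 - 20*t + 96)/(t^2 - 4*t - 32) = t - 3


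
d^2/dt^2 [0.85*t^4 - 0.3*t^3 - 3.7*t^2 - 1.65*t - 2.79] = 10.2*t^2 - 1.8*t - 7.4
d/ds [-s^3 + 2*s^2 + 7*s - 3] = -3*s^2 + 4*s + 7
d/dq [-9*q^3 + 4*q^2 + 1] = q*(8 - 27*q)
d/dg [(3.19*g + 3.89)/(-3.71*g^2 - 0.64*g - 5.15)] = (11.8349*g^2 + 28.8638*g - 13.9389)/(13.7641*g^4 + 4.7488*g^3 + 38.6226*g^2 + 6.592*g + 26.5225)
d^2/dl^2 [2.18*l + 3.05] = 0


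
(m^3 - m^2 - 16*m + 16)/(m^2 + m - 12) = (m^2 - 5*m + 4)/(m - 3)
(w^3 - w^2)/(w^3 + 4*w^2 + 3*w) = w*(w - 1)/(w^2 + 4*w + 3)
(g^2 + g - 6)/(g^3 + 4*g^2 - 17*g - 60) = (g - 2)/(g^2 + g - 20)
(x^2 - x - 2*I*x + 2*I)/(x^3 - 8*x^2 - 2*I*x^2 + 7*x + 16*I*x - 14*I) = 1/(x - 7)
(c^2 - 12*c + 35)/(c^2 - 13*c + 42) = (c - 5)/(c - 6)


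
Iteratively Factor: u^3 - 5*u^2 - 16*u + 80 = (u + 4)*(u^2 - 9*u + 20) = (u - 5)*(u + 4)*(u - 4)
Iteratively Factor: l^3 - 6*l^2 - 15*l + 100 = (l + 4)*(l^2 - 10*l + 25) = (l - 5)*(l + 4)*(l - 5)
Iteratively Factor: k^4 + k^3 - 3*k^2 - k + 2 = (k - 1)*(k^3 + 2*k^2 - k - 2) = (k - 1)^2*(k^2 + 3*k + 2) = (k - 1)^2*(k + 1)*(k + 2)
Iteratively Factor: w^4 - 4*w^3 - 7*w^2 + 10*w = (w - 5)*(w^3 + w^2 - 2*w) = w*(w - 5)*(w^2 + w - 2) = w*(w - 5)*(w - 1)*(w + 2)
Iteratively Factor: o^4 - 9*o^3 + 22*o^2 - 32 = (o - 4)*(o^3 - 5*o^2 + 2*o + 8) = (o - 4)*(o - 2)*(o^2 - 3*o - 4) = (o - 4)*(o - 2)*(o + 1)*(o - 4)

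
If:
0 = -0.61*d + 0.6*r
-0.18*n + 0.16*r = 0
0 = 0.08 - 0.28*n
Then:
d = 0.32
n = 0.29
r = 0.32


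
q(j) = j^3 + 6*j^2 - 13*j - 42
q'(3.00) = 50.00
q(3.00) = 0.00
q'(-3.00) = -22.00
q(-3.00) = 24.00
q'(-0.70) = -19.93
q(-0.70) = -30.30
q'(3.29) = 58.95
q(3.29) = 15.79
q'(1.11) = 4.02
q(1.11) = -47.67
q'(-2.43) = -24.45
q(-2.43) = 10.67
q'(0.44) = -7.14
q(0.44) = -46.47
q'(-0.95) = -21.69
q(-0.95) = -25.09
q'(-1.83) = -24.91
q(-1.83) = -4.25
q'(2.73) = 42.12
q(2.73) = -12.43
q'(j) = 3*j^2 + 12*j - 13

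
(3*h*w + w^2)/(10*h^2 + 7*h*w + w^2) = w*(3*h + w)/(10*h^2 + 7*h*w + w^2)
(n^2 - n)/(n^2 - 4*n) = (n - 1)/(n - 4)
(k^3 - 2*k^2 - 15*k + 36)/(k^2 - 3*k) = k + 1 - 12/k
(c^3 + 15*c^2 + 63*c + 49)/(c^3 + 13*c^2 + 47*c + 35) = (c + 7)/(c + 5)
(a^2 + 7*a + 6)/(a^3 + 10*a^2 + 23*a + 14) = (a + 6)/(a^2 + 9*a + 14)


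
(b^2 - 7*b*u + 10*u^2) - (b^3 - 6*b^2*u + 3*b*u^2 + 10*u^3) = -b^3 + 6*b^2*u + b^2 - 3*b*u^2 - 7*b*u - 10*u^3 + 10*u^2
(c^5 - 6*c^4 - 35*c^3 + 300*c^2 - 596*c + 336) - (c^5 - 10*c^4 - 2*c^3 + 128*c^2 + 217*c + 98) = 4*c^4 - 33*c^3 + 172*c^2 - 813*c + 238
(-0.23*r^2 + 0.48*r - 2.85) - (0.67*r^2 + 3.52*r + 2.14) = -0.9*r^2 - 3.04*r - 4.99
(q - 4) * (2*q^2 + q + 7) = 2*q^3 - 7*q^2 + 3*q - 28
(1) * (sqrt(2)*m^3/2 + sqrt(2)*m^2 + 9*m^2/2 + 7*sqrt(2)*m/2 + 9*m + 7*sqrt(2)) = sqrt(2)*m^3/2 + sqrt(2)*m^2 + 9*m^2/2 + 7*sqrt(2)*m/2 + 9*m + 7*sqrt(2)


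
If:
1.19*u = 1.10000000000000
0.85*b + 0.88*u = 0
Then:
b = -0.96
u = 0.92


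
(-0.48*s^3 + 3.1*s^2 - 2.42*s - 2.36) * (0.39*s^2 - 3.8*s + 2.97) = -0.1872*s^5 + 3.033*s^4 - 14.1494*s^3 + 17.4826*s^2 + 1.7806*s - 7.0092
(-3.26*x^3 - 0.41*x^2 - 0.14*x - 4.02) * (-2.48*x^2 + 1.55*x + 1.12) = 8.0848*x^5 - 4.0362*x^4 - 3.9395*x^3 + 9.2934*x^2 - 6.3878*x - 4.5024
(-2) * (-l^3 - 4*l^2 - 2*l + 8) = 2*l^3 + 8*l^2 + 4*l - 16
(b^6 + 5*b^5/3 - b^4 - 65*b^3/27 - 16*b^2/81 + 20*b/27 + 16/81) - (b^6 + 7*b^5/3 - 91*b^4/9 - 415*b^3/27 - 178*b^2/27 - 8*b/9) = -2*b^5/3 + 82*b^4/9 + 350*b^3/27 + 518*b^2/81 + 44*b/27 + 16/81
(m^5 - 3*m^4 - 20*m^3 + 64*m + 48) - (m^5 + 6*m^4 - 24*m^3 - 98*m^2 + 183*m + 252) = -9*m^4 + 4*m^3 + 98*m^2 - 119*m - 204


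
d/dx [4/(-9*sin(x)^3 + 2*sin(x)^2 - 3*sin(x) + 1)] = 4*(27*sin(x)^2 - 4*sin(x) + 3)*cos(x)/(9*sin(x)^3 - 2*sin(x)^2 + 3*sin(x) - 1)^2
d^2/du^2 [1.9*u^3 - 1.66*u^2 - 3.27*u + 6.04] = 11.4*u - 3.32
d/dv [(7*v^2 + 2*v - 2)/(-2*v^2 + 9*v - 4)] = (67*v^2 - 64*v + 10)/(4*v^4 - 36*v^3 + 97*v^2 - 72*v + 16)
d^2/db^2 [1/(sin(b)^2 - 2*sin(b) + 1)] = -(4*sin(b) + 6)/(sin(b) - 1)^3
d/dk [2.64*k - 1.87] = 2.64000000000000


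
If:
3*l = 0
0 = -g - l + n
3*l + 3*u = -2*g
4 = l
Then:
No Solution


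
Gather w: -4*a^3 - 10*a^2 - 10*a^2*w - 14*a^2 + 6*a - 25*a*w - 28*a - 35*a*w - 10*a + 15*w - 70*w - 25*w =-4*a^3 - 24*a^2 - 32*a + w*(-10*a^2 - 60*a - 80)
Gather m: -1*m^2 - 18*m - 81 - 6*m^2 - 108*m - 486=-7*m^2 - 126*m - 567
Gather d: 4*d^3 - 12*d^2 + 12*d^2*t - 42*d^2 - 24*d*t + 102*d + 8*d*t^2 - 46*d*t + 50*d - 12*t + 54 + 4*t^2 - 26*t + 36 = 4*d^3 + d^2*(12*t - 54) + d*(8*t^2 - 70*t + 152) + 4*t^2 - 38*t + 90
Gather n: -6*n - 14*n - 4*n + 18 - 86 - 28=-24*n - 96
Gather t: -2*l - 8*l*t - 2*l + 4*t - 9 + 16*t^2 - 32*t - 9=-4*l + 16*t^2 + t*(-8*l - 28) - 18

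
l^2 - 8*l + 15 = (l - 5)*(l - 3)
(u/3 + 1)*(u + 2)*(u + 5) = u^3/3 + 10*u^2/3 + 31*u/3 + 10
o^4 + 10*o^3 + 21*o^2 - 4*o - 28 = (o - 1)*(o + 2)^2*(o + 7)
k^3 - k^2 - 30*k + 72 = (k - 4)*(k - 3)*(k + 6)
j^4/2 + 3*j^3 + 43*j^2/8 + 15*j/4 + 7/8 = (j/2 + 1/2)*(j + 1/2)*(j + 1)*(j + 7/2)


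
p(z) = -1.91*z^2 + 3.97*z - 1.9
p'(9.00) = -30.41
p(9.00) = -120.88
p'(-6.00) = 26.89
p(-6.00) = -94.48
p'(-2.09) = 11.95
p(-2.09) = -18.54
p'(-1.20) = 8.55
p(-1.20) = -9.41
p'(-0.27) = 5.00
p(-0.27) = -3.11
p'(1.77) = -2.79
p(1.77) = -0.86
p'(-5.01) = 23.11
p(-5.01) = -69.73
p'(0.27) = 2.94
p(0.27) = -0.97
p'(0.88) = 0.61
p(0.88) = 0.11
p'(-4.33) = 20.51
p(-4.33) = -54.90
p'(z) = 3.97 - 3.82*z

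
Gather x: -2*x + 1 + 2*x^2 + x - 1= 2*x^2 - x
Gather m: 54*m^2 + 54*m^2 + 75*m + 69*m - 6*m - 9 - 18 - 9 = 108*m^2 + 138*m - 36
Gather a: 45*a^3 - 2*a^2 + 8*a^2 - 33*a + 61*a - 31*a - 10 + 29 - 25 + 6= 45*a^3 + 6*a^2 - 3*a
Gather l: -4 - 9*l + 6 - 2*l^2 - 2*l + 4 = -2*l^2 - 11*l + 6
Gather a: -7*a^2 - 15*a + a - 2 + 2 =-7*a^2 - 14*a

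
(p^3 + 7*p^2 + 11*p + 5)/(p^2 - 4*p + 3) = (p^3 + 7*p^2 + 11*p + 5)/(p^2 - 4*p + 3)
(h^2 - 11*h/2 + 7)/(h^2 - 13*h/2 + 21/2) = (h - 2)/(h - 3)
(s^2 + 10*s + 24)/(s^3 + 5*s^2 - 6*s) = (s + 4)/(s*(s - 1))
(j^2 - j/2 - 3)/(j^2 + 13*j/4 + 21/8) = 4*(j - 2)/(4*j + 7)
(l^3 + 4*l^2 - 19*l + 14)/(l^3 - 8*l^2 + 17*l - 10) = (l + 7)/(l - 5)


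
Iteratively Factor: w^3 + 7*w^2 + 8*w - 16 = (w + 4)*(w^2 + 3*w - 4) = (w + 4)^2*(w - 1)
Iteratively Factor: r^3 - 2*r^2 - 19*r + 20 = (r + 4)*(r^2 - 6*r + 5) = (r - 1)*(r + 4)*(r - 5)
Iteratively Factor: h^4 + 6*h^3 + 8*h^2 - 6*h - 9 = (h + 1)*(h^3 + 5*h^2 + 3*h - 9) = (h + 1)*(h + 3)*(h^2 + 2*h - 3) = (h + 1)*(h + 3)^2*(h - 1)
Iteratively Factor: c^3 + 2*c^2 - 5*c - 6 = (c + 3)*(c^2 - c - 2) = (c - 2)*(c + 3)*(c + 1)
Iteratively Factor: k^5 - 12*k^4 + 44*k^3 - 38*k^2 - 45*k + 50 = (k - 2)*(k^4 - 10*k^3 + 24*k^2 + 10*k - 25) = (k - 5)*(k - 2)*(k^3 - 5*k^2 - k + 5) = (k - 5)*(k - 2)*(k - 1)*(k^2 - 4*k - 5) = (k - 5)*(k - 2)*(k - 1)*(k + 1)*(k - 5)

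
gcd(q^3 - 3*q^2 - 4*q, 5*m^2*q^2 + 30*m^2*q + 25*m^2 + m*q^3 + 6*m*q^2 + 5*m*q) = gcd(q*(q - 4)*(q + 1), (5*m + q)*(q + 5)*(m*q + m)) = q + 1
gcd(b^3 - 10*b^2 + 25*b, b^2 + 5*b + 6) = 1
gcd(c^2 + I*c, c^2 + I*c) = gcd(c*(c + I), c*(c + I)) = c^2 + I*c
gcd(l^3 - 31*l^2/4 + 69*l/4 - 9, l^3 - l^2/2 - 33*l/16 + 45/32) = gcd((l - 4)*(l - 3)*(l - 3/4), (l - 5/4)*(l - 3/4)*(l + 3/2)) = l - 3/4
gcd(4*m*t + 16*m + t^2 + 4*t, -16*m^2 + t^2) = 4*m + t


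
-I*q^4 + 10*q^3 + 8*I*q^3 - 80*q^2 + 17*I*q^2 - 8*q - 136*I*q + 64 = (q - 8)*(q + I)*(q + 8*I)*(-I*q + 1)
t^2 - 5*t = t*(t - 5)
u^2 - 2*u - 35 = (u - 7)*(u + 5)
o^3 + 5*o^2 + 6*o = o*(o + 2)*(o + 3)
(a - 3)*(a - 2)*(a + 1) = a^3 - 4*a^2 + a + 6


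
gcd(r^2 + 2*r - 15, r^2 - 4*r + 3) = r - 3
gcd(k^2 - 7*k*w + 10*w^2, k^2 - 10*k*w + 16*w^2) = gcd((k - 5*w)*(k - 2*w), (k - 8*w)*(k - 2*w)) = -k + 2*w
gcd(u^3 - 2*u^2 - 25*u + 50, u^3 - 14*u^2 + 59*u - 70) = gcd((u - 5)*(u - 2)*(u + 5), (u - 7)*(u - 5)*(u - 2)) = u^2 - 7*u + 10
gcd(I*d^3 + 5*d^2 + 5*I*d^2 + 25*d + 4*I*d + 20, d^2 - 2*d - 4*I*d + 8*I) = 1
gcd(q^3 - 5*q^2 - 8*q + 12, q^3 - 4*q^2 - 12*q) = q^2 - 4*q - 12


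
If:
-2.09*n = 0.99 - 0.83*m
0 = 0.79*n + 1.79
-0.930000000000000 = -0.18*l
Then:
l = 5.17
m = -4.51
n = -2.27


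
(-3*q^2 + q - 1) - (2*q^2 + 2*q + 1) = -5*q^2 - q - 2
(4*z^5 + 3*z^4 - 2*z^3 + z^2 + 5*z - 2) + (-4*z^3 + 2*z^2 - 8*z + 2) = 4*z^5 + 3*z^4 - 6*z^3 + 3*z^2 - 3*z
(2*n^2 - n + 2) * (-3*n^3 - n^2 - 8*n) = -6*n^5 + n^4 - 21*n^3 + 6*n^2 - 16*n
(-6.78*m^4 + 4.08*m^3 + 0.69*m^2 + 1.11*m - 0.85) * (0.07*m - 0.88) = -0.4746*m^5 + 6.252*m^4 - 3.5421*m^3 - 0.5295*m^2 - 1.0363*m + 0.748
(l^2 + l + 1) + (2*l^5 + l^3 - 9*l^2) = 2*l^5 + l^3 - 8*l^2 + l + 1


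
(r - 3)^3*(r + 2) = r^4 - 7*r^3 + 9*r^2 + 27*r - 54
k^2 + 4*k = k*(k + 4)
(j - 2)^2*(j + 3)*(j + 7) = j^4 + 6*j^3 - 15*j^2 - 44*j + 84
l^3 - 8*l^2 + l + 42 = (l - 7)*(l - 3)*(l + 2)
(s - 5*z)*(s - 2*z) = s^2 - 7*s*z + 10*z^2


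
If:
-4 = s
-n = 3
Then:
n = -3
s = -4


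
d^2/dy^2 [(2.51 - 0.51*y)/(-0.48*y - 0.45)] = -1.376928/(0.48*y + 0.45)^3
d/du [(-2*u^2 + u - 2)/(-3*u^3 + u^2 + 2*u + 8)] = (-6*u^4 + 6*u^3 - 23*u^2 - 28*u + 12)/(9*u^6 - 6*u^5 - 11*u^4 - 44*u^3 + 20*u^2 + 32*u + 64)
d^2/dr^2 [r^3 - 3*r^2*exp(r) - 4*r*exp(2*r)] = -3*r^2*exp(r) - 16*r*exp(2*r) - 12*r*exp(r) + 6*r - 16*exp(2*r) - 6*exp(r)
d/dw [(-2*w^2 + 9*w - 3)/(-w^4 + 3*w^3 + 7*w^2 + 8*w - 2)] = (-4*w^5 + 33*w^4 - 66*w^3 - 52*w^2 + 50*w + 6)/(w^8 - 6*w^7 - 5*w^6 + 26*w^5 + 101*w^4 + 100*w^3 + 36*w^2 - 32*w + 4)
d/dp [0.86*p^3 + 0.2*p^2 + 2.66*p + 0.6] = 2.58*p^2 + 0.4*p + 2.66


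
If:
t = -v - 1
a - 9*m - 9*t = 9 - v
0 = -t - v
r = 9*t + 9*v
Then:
No Solution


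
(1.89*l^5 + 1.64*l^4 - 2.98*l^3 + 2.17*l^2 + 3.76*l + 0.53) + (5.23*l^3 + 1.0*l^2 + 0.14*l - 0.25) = 1.89*l^5 + 1.64*l^4 + 2.25*l^3 + 3.17*l^2 + 3.9*l + 0.28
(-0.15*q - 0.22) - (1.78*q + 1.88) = -1.93*q - 2.1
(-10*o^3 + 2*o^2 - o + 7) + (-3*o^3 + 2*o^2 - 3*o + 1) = -13*o^3 + 4*o^2 - 4*o + 8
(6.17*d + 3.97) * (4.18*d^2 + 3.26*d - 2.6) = 25.7906*d^3 + 36.7088*d^2 - 3.0998*d - 10.322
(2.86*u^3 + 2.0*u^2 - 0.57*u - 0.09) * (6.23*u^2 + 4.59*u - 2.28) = 17.8178*u^5 + 25.5874*u^4 - 0.8919*u^3 - 7.737*u^2 + 0.8865*u + 0.2052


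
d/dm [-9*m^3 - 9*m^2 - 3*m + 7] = -27*m^2 - 18*m - 3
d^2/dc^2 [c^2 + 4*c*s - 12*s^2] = 2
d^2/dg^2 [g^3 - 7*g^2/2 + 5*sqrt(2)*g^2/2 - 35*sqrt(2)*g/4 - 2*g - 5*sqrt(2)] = 6*g - 7 + 5*sqrt(2)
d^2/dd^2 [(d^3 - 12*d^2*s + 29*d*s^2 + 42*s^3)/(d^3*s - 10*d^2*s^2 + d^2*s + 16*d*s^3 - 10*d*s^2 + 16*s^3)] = 2*(3*(d - 4*s)*(d^3 - 10*d^2*s + d^2 + 16*d*s^2 - 10*d*s + 16*s^2)^2 - ((3*d - 10*s + 1)*(d^3 - 12*d^2*s + 29*d*s^2 + 42*s^3) + (3*d^2 - 24*d*s + 29*s^2)*(3*d^2 - 20*d*s + 2*d + 16*s^2 - 10*s))*(d^3 - 10*d^2*s + d^2 + 16*d*s^2 - 10*d*s + 16*s^2) + (d^3 - 12*d^2*s + 29*d*s^2 + 42*s^3)*(3*d^2 - 20*d*s + 2*d + 16*s^2 - 10*s)^2)/(s*(d^3 - 10*d^2*s + d^2 + 16*d*s^2 - 10*d*s + 16*s^2)^3)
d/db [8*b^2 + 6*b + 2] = 16*b + 6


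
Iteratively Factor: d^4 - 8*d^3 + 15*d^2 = (d - 3)*(d^3 - 5*d^2) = (d - 5)*(d - 3)*(d^2) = d*(d - 5)*(d - 3)*(d)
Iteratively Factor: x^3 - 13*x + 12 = (x - 1)*(x^2 + x - 12) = (x - 3)*(x - 1)*(x + 4)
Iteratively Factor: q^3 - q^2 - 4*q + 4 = (q - 2)*(q^2 + q - 2) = (q - 2)*(q - 1)*(q + 2)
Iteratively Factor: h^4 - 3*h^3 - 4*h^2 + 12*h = (h - 3)*(h^3 - 4*h) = h*(h - 3)*(h^2 - 4) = h*(h - 3)*(h - 2)*(h + 2)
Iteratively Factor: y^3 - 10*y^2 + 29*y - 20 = (y - 5)*(y^2 - 5*y + 4) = (y - 5)*(y - 4)*(y - 1)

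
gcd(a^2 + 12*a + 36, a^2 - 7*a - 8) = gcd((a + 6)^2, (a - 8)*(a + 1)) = 1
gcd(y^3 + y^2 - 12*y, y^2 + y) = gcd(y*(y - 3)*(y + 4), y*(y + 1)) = y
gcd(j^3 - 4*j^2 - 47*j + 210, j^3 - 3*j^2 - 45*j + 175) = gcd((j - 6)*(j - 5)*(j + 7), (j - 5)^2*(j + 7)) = j^2 + 2*j - 35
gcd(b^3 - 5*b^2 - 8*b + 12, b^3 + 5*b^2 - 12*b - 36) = b + 2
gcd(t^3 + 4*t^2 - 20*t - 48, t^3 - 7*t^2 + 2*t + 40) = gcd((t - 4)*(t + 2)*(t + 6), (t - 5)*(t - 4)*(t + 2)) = t^2 - 2*t - 8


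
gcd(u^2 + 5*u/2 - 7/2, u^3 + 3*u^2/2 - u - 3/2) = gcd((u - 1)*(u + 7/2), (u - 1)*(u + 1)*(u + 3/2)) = u - 1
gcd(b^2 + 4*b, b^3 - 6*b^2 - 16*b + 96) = b + 4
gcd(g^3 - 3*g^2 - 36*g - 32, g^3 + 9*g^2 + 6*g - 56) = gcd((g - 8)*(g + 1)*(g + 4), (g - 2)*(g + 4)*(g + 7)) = g + 4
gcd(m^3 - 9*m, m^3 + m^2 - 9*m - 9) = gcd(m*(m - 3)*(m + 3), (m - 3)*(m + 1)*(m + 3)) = m^2 - 9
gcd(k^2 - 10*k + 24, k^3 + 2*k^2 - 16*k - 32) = k - 4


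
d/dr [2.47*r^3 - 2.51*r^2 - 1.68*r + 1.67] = 7.41*r^2 - 5.02*r - 1.68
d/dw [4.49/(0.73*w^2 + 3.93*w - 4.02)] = (-6.5554*w - 17.6457)/(0.73*w^2 + 3.93*w - 4.02)^2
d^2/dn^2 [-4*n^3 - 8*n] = -24*n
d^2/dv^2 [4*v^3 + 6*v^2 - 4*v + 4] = 24*v + 12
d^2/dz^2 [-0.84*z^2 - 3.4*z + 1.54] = -1.68000000000000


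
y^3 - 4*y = y*(y - 2)*(y + 2)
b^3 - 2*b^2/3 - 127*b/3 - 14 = (b - 7)*(b + 1/3)*(b + 6)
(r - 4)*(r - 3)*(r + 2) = r^3 - 5*r^2 - 2*r + 24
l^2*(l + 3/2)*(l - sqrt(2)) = l^4 - sqrt(2)*l^3 + 3*l^3/2 - 3*sqrt(2)*l^2/2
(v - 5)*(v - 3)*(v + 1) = v^3 - 7*v^2 + 7*v + 15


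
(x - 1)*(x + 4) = x^2 + 3*x - 4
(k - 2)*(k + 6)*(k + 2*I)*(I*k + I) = I*k^4 - 2*k^3 + 5*I*k^3 - 10*k^2 - 8*I*k^2 + 16*k - 12*I*k + 24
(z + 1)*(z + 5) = z^2 + 6*z + 5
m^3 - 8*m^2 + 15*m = m*(m - 5)*(m - 3)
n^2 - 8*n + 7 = (n - 7)*(n - 1)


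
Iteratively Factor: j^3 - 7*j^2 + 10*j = (j)*(j^2 - 7*j + 10) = j*(j - 2)*(j - 5)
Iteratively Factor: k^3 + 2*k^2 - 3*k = (k - 1)*(k^2 + 3*k) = (k - 1)*(k + 3)*(k)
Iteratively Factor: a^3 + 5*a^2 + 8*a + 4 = (a + 2)*(a^2 + 3*a + 2) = (a + 2)^2*(a + 1)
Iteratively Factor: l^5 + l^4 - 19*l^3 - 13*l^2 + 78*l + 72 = (l + 1)*(l^4 - 19*l^2 + 6*l + 72) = (l + 1)*(l + 2)*(l^3 - 2*l^2 - 15*l + 36) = (l - 3)*(l + 1)*(l + 2)*(l^2 + l - 12) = (l - 3)*(l + 1)*(l + 2)*(l + 4)*(l - 3)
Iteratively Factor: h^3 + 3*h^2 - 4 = (h - 1)*(h^2 + 4*h + 4) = (h - 1)*(h + 2)*(h + 2)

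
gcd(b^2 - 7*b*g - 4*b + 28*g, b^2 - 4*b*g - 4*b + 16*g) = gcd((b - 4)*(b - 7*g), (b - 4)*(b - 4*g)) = b - 4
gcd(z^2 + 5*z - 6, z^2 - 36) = z + 6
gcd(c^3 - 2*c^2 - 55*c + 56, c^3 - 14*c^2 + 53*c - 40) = c^2 - 9*c + 8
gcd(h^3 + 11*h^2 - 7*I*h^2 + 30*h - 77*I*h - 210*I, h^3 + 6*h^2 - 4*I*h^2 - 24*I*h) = h + 6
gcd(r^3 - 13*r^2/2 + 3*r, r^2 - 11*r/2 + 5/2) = r - 1/2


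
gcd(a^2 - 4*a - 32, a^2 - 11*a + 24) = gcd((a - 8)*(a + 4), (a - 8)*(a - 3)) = a - 8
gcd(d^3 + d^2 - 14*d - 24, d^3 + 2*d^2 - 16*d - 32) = d^2 - 2*d - 8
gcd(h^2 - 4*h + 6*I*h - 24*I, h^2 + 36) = h + 6*I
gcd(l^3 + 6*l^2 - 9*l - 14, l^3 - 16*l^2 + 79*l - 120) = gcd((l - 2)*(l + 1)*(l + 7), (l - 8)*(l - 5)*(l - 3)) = 1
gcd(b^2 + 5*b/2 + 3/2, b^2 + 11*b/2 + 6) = b + 3/2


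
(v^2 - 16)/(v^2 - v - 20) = (v - 4)/(v - 5)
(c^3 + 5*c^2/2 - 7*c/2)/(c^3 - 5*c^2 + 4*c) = (c + 7/2)/(c - 4)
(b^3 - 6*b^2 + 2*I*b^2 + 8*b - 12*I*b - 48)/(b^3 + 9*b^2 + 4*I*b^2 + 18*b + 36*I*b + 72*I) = (b^2 - 2*b*(3 + I) + 12*I)/(b^2 + 9*b + 18)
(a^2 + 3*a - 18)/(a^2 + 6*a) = (a - 3)/a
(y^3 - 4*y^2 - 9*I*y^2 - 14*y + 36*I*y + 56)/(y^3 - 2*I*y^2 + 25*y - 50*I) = (y^2 - y*(4 + 7*I) + 28*I)/(y^2 + 25)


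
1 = 1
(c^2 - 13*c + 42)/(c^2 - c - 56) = (-c^2 + 13*c - 42)/(-c^2 + c + 56)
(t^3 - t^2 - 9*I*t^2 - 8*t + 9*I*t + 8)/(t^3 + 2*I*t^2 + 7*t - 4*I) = (t^2 - t*(1 + 8*I) + 8*I)/(t^2 + 3*I*t + 4)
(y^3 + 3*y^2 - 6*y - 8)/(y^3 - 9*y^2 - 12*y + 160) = (y^2 - y - 2)/(y^2 - 13*y + 40)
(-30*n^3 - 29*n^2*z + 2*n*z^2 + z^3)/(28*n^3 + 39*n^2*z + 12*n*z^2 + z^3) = (-30*n^2 + n*z + z^2)/(28*n^2 + 11*n*z + z^2)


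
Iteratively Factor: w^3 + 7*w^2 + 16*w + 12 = (w + 2)*(w^2 + 5*w + 6) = (w + 2)^2*(w + 3)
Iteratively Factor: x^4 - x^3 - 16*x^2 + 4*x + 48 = (x - 4)*(x^3 + 3*x^2 - 4*x - 12) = (x - 4)*(x + 2)*(x^2 + x - 6) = (x - 4)*(x + 2)*(x + 3)*(x - 2)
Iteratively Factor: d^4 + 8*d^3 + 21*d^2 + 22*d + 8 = (d + 4)*(d^3 + 4*d^2 + 5*d + 2) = (d + 1)*(d + 4)*(d^2 + 3*d + 2) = (d + 1)*(d + 2)*(d + 4)*(d + 1)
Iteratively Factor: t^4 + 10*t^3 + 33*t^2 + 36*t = (t)*(t^3 + 10*t^2 + 33*t + 36) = t*(t + 4)*(t^2 + 6*t + 9) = t*(t + 3)*(t + 4)*(t + 3)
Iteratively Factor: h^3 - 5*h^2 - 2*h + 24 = (h - 3)*(h^2 - 2*h - 8) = (h - 3)*(h + 2)*(h - 4)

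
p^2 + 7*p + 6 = (p + 1)*(p + 6)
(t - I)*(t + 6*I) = t^2 + 5*I*t + 6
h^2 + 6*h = h*(h + 6)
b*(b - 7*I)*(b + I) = b^3 - 6*I*b^2 + 7*b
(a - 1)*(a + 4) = a^2 + 3*a - 4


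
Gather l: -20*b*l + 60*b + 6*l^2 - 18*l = 60*b + 6*l^2 + l*(-20*b - 18)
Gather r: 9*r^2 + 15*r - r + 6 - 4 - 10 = 9*r^2 + 14*r - 8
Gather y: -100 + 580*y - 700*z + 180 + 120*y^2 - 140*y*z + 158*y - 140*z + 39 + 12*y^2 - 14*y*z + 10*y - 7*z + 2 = 132*y^2 + y*(748 - 154*z) - 847*z + 121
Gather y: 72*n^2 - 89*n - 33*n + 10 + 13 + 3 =72*n^2 - 122*n + 26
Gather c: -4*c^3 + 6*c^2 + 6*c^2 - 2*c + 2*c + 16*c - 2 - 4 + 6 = -4*c^3 + 12*c^2 + 16*c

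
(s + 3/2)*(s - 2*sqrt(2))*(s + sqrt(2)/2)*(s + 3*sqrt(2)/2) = s^4 + 3*s^3/2 - 13*s^2/2 - 39*s/4 - 3*sqrt(2)*s - 9*sqrt(2)/2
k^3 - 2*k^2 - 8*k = k*(k - 4)*(k + 2)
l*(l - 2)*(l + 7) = l^3 + 5*l^2 - 14*l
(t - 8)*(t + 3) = t^2 - 5*t - 24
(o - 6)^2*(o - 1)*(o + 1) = o^4 - 12*o^3 + 35*o^2 + 12*o - 36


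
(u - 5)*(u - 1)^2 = u^3 - 7*u^2 + 11*u - 5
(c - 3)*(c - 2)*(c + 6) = c^3 + c^2 - 24*c + 36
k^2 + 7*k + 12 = (k + 3)*(k + 4)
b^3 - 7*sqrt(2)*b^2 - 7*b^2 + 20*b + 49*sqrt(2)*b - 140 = (b - 7)*(b - 5*sqrt(2))*(b - 2*sqrt(2))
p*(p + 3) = p^2 + 3*p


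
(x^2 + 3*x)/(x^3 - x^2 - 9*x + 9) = x/(x^2 - 4*x + 3)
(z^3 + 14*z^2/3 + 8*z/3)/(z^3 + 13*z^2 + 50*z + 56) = z*(3*z + 2)/(3*(z^2 + 9*z + 14))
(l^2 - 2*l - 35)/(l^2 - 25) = (l - 7)/(l - 5)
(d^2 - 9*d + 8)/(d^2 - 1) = (d - 8)/(d + 1)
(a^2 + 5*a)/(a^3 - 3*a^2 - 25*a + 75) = a/(a^2 - 8*a + 15)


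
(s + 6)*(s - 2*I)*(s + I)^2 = s^4 + 6*s^3 + 3*s^2 + 18*s + 2*I*s + 12*I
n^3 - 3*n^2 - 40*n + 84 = (n - 7)*(n - 2)*(n + 6)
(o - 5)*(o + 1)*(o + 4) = o^3 - 21*o - 20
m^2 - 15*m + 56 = (m - 8)*(m - 7)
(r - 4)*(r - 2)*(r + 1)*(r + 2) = r^4 - 3*r^3 - 8*r^2 + 12*r + 16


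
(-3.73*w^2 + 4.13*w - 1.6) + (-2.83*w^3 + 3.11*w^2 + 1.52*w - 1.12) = -2.83*w^3 - 0.62*w^2 + 5.65*w - 2.72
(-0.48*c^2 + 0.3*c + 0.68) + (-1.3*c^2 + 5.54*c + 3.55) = -1.78*c^2 + 5.84*c + 4.23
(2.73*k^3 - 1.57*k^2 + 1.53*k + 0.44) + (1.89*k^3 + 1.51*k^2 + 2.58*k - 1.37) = 4.62*k^3 - 0.0600000000000001*k^2 + 4.11*k - 0.93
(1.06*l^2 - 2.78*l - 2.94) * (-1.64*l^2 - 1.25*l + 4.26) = -1.7384*l^4 + 3.2342*l^3 + 12.8122*l^2 - 8.1678*l - 12.5244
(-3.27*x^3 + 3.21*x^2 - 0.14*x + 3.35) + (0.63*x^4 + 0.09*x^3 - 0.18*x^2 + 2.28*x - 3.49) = 0.63*x^4 - 3.18*x^3 + 3.03*x^2 + 2.14*x - 0.14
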